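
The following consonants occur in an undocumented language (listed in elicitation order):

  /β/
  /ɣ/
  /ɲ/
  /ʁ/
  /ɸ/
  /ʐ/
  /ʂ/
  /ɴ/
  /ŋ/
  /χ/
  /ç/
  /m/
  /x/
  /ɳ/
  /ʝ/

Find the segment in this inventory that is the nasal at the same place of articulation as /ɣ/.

/ŋ/

/ɣ/ is a voiced velar fricative.
The nasal at the same place is a velar nasal — in this inventory, /ŋ/.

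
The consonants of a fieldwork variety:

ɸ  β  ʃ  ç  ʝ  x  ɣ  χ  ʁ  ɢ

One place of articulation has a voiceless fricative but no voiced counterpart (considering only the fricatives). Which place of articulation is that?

postalveolar

place of articulation  voiceless  voiced  
bilabial          ɸ         β       
postalveolar      ʃ         —       
palatal           ç         ʝ       
velar             x         ɣ       
uvular            χ         ʁ       
Every place of articulation has a voiced member except postalveolar, where /ʒ/ would be expected.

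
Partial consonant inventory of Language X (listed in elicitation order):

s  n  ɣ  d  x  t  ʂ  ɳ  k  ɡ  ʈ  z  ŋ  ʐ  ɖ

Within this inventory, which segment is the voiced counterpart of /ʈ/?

/ʈ/ is a voiceless retroflex stop.
The voiced counterpart is a voiced retroflex stop — in this inventory, /ɖ/.

/ɖ/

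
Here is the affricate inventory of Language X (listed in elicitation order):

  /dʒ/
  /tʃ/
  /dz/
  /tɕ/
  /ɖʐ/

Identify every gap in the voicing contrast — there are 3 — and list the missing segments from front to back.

Voiceless: /tʃ/ (postalveolar), /tɕ/ (alveolo-palatal).
Voiced: /dz/ (alveolar), /dʒ/ (postalveolar), /ɖʐ/ (retroflex).
Gaps, from front to back: alveolar lacks voiceless (/ts/); retroflex lacks voiceless (/ʈʂ/); alveolo-palatal lacks voiced (/dʑ/).

/ts/, /ʈʂ/, /dʑ/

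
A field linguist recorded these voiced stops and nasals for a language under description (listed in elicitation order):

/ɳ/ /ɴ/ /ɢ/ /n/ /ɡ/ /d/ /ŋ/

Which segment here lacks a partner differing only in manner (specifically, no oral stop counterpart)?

/ɳ/

Alveolar: /d/ ~ /n/
Velar: /ɡ/ ~ /ŋ/
Uvular: /ɢ/ ~ /ɴ/
Retroflex: only /ɳ/ (nasal); no oral stop partner.
So /ɳ/ is the unpaired segment.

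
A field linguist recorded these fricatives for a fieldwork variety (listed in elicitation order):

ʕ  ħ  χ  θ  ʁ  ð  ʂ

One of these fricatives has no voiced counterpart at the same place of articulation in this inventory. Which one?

/ʂ/

Dental: /θ/ ~ /ð/
Uvular: /χ/ ~ /ʁ/
Pharyngeal: /ħ/ ~ /ʕ/
Retroflex: only /ʂ/ (voiceless); no voiced partner.
So /ʂ/ is the unpaired segment.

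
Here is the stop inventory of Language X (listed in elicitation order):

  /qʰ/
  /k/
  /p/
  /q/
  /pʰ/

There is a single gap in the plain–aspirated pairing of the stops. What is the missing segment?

/kʰ/

bilabial: plain /p/, aspirated /pʰ/.
velar: plain /k/, aspirated —.
uvular: plain /q/, aspirated /qʰ/.
The velar row has no aspirated member, so the gap is the aspirated velar stop /kʰ/.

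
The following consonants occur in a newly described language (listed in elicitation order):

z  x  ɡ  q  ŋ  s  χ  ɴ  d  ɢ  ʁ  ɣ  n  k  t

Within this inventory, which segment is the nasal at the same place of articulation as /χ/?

/ɴ/

/χ/ is a voiceless uvular fricative.
The nasal at the same place is an uvular nasal — in this inventory, /ɴ/.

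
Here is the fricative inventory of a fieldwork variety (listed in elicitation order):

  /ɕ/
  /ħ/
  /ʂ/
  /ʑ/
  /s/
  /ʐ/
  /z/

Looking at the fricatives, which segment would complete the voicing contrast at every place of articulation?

/ʕ/

alveolar: voiceless /s/, voiced /z/.
retroflex: voiceless /ʂ/, voiced /ʐ/.
alveolo-palatal: voiceless /ɕ/, voiced /ʑ/.
pharyngeal: voiceless /ħ/, voiced —.
The pharyngeal row has no voiced member, so the gap is the voiced pharyngeal fricative /ʕ/.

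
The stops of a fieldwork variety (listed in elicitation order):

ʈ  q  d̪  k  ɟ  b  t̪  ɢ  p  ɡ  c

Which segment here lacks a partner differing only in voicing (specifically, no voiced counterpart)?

Bilabial: /p/ ~ /b/
Dental: /t̪/ ~ /d̪/
Palatal: /c/ ~ /ɟ/
Velar: /k/ ~ /ɡ/
Uvular: /q/ ~ /ɢ/
Retroflex: only /ʈ/ (voiceless); no voiced partner.
So /ʈ/ is the unpaired segment.

/ʈ/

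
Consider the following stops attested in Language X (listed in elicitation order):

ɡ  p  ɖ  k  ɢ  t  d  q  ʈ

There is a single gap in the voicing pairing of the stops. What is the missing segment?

Voiceless: /p/ (bilabial), /t/ (alveolar), /ʈ/ (retroflex), /k/ (velar), /q/ (uvular).
Voiced: /d/ (alveolar), /ɖ/ (retroflex), /ɡ/ (velar), /ɢ/ (uvular).
The bilabial row has no voiced member, so the gap is the voiced bilabial stop /b/.

/b/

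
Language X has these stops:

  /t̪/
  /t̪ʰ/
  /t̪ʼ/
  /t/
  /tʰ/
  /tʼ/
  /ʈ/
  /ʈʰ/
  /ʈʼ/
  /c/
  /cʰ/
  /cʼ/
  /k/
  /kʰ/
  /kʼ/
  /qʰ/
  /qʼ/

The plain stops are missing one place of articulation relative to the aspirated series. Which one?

dental: plain /t̪/, aspirated /t̪ʰ/, ejective /t̪ʼ/.
alveolar: plain /t/, aspirated /tʰ/, ejective /tʼ/.
retroflex: plain /ʈ/, aspirated /ʈʰ/, ejective /ʈʼ/.
palatal: plain /c/, aspirated /cʰ/, ejective /cʼ/.
velar: plain /k/, aspirated /kʰ/, ejective /kʼ/.
uvular: plain —, aspirated /qʰ/, ejective /qʼ/.
Every place of articulation has a plain member except uvular, where /q/ would be expected.

uvular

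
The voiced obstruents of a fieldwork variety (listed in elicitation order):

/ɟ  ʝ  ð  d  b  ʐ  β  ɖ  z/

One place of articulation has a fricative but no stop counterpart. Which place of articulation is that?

place of articulation  stop      fricative
bilabial          b         β       
dental            —         ð       
alveolar          d         z       
retroflex         ɖ         ʐ       
palatal           ɟ         ʝ       
Every place of articulation has a stop member except dental, where /d̪/ would be expected.

dental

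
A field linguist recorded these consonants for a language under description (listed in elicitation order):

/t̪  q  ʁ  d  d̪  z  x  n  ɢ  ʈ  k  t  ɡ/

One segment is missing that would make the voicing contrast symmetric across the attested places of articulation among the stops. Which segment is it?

/ɖ/

place of articulation  voiceless  voiced  
dental            t̪        d̪      
alveolar          t         d       
retroflex         ʈ         —       
velar             k         ɡ       
uvular            q         ɢ       
The retroflex row has no voiced member, so the gap is the voiced retroflex stop /ɖ/.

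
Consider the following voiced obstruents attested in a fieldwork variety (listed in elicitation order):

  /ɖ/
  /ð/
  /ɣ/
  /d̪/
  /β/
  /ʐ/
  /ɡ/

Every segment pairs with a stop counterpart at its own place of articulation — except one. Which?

Dental: /d̪/ ~ /ð/
Retroflex: /ɖ/ ~ /ʐ/
Velar: /ɡ/ ~ /ɣ/
Bilabial: only /β/ (fricative); no stop partner.
So /β/ is the unpaired segment.

/β/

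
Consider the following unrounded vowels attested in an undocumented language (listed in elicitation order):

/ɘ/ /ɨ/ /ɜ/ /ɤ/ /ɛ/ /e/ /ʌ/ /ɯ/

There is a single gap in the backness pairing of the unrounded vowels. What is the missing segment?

/i/

high: front —, central /ɨ/, back /ɯ/.
high-mid: front /e/, central /ɘ/, back /ɤ/.
low-mid: front /ɛ/, central /ɜ/, back /ʌ/.
The high row has no front member, so the gap is the high front unrounded vowel /i/.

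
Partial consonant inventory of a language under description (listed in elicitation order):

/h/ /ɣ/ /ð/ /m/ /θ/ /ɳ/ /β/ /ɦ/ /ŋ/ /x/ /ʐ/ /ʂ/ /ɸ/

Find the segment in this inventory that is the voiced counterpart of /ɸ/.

/β/

/ɸ/ is a voiceless bilabial fricative.
The voiced counterpart is a voiced bilabial fricative — in this inventory, /β/.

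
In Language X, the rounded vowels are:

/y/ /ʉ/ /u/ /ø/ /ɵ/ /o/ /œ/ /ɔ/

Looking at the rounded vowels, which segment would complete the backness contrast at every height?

/ɞ/

Front: /y/ (high), /ø/ (high-mid), /œ/ (low-mid).
Central: /ʉ/ (high), /ɵ/ (high-mid).
Back: /u/ (high), /o/ (high-mid), /ɔ/ (low-mid).
The low-mid row has no central member, so the gap is the low-mid central rounded vowel /ɞ/.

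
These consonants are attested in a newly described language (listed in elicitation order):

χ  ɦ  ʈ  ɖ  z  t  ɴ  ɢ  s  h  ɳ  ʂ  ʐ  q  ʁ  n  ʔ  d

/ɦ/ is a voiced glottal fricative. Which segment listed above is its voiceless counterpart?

The voiceless counterpart is a voiceless glottal fricative — in this inventory, /h/.

/h/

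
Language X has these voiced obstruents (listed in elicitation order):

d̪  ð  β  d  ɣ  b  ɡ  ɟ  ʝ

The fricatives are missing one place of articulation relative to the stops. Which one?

alveolar

bilabial: stop /b/, fricative /β/.
dental: stop /d̪/, fricative /ð/.
alveolar: stop /d/, fricative —.
palatal: stop /ɟ/, fricative /ʝ/.
velar: stop /ɡ/, fricative /ɣ/.
Every place of articulation has a fricative member except alveolar, where /z/ would be expected.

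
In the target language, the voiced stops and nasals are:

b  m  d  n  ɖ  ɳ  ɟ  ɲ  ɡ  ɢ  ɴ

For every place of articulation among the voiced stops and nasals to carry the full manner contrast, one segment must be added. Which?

Oral stop: /b/ (bilabial), /d/ (alveolar), /ɖ/ (retroflex), /ɟ/ (palatal), /ɡ/ (velar), /ɢ/ (uvular).
Nasal: /m/ (bilabial), /n/ (alveolar), /ɳ/ (retroflex), /ɲ/ (palatal), /ɴ/ (uvular).
The velar row has no nasal member, so the gap is the velar nasal /ŋ/.

/ŋ/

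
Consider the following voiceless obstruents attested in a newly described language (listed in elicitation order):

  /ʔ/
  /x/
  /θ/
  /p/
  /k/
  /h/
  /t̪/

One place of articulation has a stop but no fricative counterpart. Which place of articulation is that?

bilabial

bilabial: stop /p/, fricative —.
dental: stop /t̪/, fricative /θ/.
velar: stop /k/, fricative /x/.
glottal: stop /ʔ/, fricative /h/.
Every place of articulation has a fricative member except bilabial, where /ɸ/ would be expected.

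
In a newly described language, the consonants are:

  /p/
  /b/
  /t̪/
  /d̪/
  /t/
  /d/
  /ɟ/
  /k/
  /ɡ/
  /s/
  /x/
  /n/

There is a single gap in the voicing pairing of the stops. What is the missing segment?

/c/

bilabial: voiceless /p/, voiced /b/.
dental: voiceless /t̪/, voiced /d̪/.
alveolar: voiceless /t/, voiced /d/.
palatal: voiceless —, voiced /ɟ/.
velar: voiceless /k/, voiced /ɡ/.
The palatal row has no voiceless member, so the gap is the voiceless palatal stop /c/.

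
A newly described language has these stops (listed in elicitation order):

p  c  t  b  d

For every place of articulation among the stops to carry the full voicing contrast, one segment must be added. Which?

/ɟ/

place of articulation  voiceless  voiced  
bilabial          p         b       
alveolar          t         d       
palatal           c         —       
The palatal row has no voiced member, so the gap is the voiced palatal stop /ɟ/.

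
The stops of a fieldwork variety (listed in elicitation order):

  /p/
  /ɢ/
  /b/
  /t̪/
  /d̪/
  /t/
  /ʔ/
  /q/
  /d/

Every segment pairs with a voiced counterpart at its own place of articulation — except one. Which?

Bilabial: /p/ ~ /b/
Dental: /t̪/ ~ /d̪/
Alveolar: /t/ ~ /d/
Uvular: /q/ ~ /ɢ/
Glottal: only /ʔ/ (voiceless); no voiced partner.
So /ʔ/ is the unpaired segment.

/ʔ/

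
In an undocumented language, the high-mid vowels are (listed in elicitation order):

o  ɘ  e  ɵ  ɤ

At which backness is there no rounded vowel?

front: unrounded /e/, rounded —.
central: unrounded /ɘ/, rounded /ɵ/.
back: unrounded /ɤ/, rounded /o/.
Every backness has a rounded member except front, where /ø/ would be expected.

front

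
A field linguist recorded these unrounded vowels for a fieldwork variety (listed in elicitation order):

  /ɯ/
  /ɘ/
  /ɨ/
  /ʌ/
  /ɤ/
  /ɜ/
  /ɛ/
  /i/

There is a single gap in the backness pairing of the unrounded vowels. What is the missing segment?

Front: /i/ (high), /ɛ/ (low-mid).
Central: /ɨ/ (high), /ɘ/ (high-mid), /ɜ/ (low-mid).
Back: /ɯ/ (high), /ɤ/ (high-mid), /ʌ/ (low-mid).
The high-mid row has no front member, so the gap is the high-mid front unrounded vowel /e/.

/e/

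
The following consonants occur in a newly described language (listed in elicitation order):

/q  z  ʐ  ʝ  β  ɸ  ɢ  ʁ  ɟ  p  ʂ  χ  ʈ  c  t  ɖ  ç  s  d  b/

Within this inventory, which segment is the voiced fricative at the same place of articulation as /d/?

/d/ is a voiced alveolar stop.
The voiced fricative at the same place is a voiced alveolar fricative — in this inventory, /z/.

/z/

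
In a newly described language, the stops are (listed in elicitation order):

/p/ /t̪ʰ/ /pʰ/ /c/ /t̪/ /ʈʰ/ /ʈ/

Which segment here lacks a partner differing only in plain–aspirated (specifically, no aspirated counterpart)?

Bilabial: /p/ ~ /pʰ/
Dental: /t̪/ ~ /t̪ʰ/
Retroflex: /ʈ/ ~ /ʈʰ/
Palatal: only /c/ (plain); no aspirated partner.
So /c/ is the unpaired segment.

/c/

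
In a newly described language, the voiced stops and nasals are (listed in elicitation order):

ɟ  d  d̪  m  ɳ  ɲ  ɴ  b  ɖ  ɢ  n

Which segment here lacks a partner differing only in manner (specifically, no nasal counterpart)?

Bilabial: /b/ ~ /m/
Alveolar: /d/ ~ /n/
Retroflex: /ɖ/ ~ /ɳ/
Palatal: /ɟ/ ~ /ɲ/
Uvular: /ɢ/ ~ /ɴ/
Dental: only /d̪/ (oral stop); no nasal partner.
So /d̪/ is the unpaired segment.

/d̪/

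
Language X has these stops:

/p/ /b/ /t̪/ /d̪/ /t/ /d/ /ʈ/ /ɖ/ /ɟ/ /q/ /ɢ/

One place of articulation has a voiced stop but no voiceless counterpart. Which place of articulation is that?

bilabial: voiceless /p/, voiced /b/.
dental: voiceless /t̪/, voiced /d̪/.
alveolar: voiceless /t/, voiced /d/.
retroflex: voiceless /ʈ/, voiced /ɖ/.
palatal: voiceless —, voiced /ɟ/.
uvular: voiceless /q/, voiced /ɢ/.
Every place of articulation has a voiceless member except palatal, where /c/ would be expected.

palatal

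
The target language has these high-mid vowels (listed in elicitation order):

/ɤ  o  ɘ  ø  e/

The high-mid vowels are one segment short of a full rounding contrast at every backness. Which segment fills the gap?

Unrounded: /e/ (front), /ɘ/ (central), /ɤ/ (back).
Rounded: /ø/ (front), /o/ (back).
The central row has no rounded member, so the gap is the central rounded vowel /ɵ/.

/ɵ/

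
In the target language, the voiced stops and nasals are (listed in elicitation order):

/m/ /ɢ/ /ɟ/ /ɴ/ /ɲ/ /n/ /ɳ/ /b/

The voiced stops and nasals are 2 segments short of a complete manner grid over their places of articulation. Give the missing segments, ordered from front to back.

Oral stop: /b/ (bilabial), /ɟ/ (palatal), /ɢ/ (uvular).
Nasal: /m/ (bilabial), /n/ (alveolar), /ɳ/ (retroflex), /ɲ/ (palatal), /ɴ/ (uvular).
Gaps, from front to back: alveolar lacks oral stop (/d/); retroflex lacks oral stop (/ɖ/).

/d/, /ɖ/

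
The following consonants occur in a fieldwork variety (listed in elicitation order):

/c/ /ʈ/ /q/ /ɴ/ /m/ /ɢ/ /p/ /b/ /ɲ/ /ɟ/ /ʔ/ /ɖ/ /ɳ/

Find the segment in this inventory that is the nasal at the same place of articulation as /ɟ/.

/ɟ/ is a voiced palatal stop.
The nasal at the same place is a palatal nasal — in this inventory, /ɲ/.

/ɲ/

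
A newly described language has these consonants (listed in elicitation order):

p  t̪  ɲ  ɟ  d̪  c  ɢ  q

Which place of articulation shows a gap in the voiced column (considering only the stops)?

place of articulation  voiceless  voiced  
bilabial          p         —       
dental            t̪        d̪      
palatal           c         ɟ       
uvular            q         ɢ       
Every place of articulation has a voiced member except bilabial, where /b/ would be expected.

bilabial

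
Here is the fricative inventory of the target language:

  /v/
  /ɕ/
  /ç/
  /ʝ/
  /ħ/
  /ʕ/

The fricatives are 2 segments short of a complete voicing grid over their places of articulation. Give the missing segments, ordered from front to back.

Voiceless: /ɕ/ (alveolo-palatal), /ç/ (palatal), /ħ/ (pharyngeal).
Voiced: /v/ (labiodental), /ʝ/ (palatal), /ʕ/ (pharyngeal).
Gaps, from front to back: labiodental lacks voiceless (/f/); alveolo-palatal lacks voiced (/ʑ/).

/f/, /ʑ/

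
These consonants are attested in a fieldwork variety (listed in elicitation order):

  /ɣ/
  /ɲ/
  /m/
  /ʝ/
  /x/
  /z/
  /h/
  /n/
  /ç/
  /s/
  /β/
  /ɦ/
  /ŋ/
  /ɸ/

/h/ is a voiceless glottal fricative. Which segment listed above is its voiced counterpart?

/ɦ/

The voiced counterpart is a voiced glottal fricative — in this inventory, /ɦ/.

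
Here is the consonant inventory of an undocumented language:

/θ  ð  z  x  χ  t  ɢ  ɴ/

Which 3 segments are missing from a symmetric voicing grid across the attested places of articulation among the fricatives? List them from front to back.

place of articulation  voiceless  voiced  
dental            θ         ð       
alveolar          —         z       
velar             x         —       
uvular            χ         —       
Gaps, from front to back: alveolar lacks voiceless (/s/); velar lacks voiced (/ɣ/); uvular lacks voiced (/ʁ/).

/s/, /ɣ/, /ʁ/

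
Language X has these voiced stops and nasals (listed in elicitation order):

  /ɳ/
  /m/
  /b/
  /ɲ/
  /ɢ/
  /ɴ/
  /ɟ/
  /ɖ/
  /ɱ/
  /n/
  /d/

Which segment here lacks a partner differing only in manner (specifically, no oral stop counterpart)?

Bilabial: /b/ ~ /m/
Alveolar: /d/ ~ /n/
Retroflex: /ɖ/ ~ /ɳ/
Palatal: /ɟ/ ~ /ɲ/
Uvular: /ɢ/ ~ /ɴ/
Labiodental: only /ɱ/ (nasal); no oral stop partner.
So /ɱ/ is the unpaired segment.

/ɱ/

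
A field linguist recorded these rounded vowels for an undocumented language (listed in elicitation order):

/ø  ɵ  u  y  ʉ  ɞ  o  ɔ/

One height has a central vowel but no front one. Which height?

height            front     central   back    
high              y         ʉ         u       
high-mid          ø         ɵ         o       
low-mid           —         ɞ         ɔ       
Every height has a front member except low-mid, where /œ/ would be expected.

low-mid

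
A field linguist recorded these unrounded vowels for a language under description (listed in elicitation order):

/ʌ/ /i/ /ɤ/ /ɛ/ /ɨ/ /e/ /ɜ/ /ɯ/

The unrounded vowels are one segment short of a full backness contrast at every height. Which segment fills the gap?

height            front     central   back    
high              i         ɨ         ɯ       
high-mid          e         —         ɤ       
low-mid           ɛ         ɜ         ʌ       
The high-mid row has no central member, so the gap is the high-mid central unrounded vowel /ɘ/.

/ɘ/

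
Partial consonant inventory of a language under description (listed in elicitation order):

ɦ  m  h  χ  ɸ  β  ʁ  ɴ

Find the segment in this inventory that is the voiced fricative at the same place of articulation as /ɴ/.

/ʁ/

/ɴ/ is an uvular nasal.
The voiced fricative at the same place is a voiced uvular fricative — in this inventory, /ʁ/.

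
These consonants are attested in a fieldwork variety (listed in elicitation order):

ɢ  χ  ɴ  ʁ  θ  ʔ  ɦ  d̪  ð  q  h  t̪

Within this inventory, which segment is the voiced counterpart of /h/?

/ɦ/

/h/ is a voiceless glottal fricative.
The voiced counterpart is a voiced glottal fricative — in this inventory, /ɦ/.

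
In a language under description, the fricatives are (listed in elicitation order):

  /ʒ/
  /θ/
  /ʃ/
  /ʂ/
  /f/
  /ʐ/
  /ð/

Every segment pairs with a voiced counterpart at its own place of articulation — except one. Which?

Dental: /θ/ ~ /ð/
Postalveolar: /ʃ/ ~ /ʒ/
Retroflex: /ʂ/ ~ /ʐ/
Labiodental: only /f/ (voiceless); no voiced partner.
So /f/ is the unpaired segment.

/f/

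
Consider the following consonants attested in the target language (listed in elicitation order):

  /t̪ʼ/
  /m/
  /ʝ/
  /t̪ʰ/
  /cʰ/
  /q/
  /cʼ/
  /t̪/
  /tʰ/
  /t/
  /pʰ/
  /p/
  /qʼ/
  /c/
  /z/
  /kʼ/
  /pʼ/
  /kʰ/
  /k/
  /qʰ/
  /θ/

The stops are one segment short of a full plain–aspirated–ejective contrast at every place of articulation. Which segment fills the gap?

place of articulation  plain     aspirated  ejective
bilabial          p         pʰ        pʼ      
dental            t̪        t̪ʰ       t̪ʼ     
alveolar          t         tʰ        —       
palatal           c         cʰ        cʼ      
velar             k         kʰ        kʼ      
uvular            q         qʰ        qʼ      
The alveolar row has no ejective member, so the gap is the ejective alveolar stop /tʼ/.

/tʼ/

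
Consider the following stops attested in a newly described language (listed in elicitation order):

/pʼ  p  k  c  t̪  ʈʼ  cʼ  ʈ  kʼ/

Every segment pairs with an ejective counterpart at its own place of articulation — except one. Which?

/t̪/

Bilabial: /p/ ~ /pʼ/
Retroflex: /ʈ/ ~ /ʈʼ/
Palatal: /c/ ~ /cʼ/
Velar: /k/ ~ /kʼ/
Dental: only /t̪/ (plain); no ejective partner.
So /t̪/ is the unpaired segment.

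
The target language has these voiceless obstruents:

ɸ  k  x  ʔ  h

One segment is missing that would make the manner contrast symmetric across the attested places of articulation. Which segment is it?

bilabial: stop —, fricative /ɸ/.
velar: stop /k/, fricative /x/.
glottal: stop /ʔ/, fricative /h/.
The bilabial row has no stop member, so the gap is the bilabial stop /p/.

/p/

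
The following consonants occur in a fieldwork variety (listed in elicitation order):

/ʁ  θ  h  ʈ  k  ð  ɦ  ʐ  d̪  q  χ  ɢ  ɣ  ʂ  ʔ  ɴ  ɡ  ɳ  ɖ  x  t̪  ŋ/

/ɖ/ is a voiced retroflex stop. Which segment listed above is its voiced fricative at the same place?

/ʐ/

The voiced fricative at the same place is a voiced retroflex fricative — in this inventory, /ʐ/.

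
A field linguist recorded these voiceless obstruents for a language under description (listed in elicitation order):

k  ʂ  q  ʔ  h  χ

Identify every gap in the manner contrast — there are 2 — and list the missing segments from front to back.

/ʈ/, /x/

retroflex: stop —, fricative /ʂ/.
velar: stop /k/, fricative —.
uvular: stop /q/, fricative /χ/.
glottal: stop /ʔ/, fricative /h/.
Gaps, from front to back: retroflex lacks stop (/ʈ/); velar lacks fricative (/x/).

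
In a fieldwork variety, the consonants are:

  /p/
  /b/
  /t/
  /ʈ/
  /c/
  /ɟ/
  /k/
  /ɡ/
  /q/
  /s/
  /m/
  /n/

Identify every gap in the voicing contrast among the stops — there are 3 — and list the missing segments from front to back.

place of articulation  voiceless  voiced  
bilabial          p         b       
alveolar          t         —       
retroflex         ʈ         —       
palatal           c         ɟ       
velar             k         ɡ       
uvular            q         —       
Gaps, from front to back: alveolar lacks voiced (/d/); retroflex lacks voiced (/ɖ/); uvular lacks voiced (/ɢ/).

/d/, /ɖ/, /ɢ/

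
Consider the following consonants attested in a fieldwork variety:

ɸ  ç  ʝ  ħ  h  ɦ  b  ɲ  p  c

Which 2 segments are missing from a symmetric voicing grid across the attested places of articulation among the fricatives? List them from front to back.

/β/, /ʕ/

place of articulation  voiceless  voiced  
bilabial          ɸ         —       
palatal           ç         ʝ       
pharyngeal        ħ         —       
glottal           h         ɦ       
Gaps, from front to back: bilabial lacks voiced (/β/); pharyngeal lacks voiced (/ʕ/).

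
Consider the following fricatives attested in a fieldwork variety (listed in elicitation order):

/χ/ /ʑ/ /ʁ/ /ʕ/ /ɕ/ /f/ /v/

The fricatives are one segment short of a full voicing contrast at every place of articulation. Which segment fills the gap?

/ħ/

labiodental: voiceless /f/, voiced /v/.
alveolo-palatal: voiceless /ɕ/, voiced /ʑ/.
uvular: voiceless /χ/, voiced /ʁ/.
pharyngeal: voiceless —, voiced /ʕ/.
The pharyngeal row has no voiceless member, so the gap is the voiceless pharyngeal fricative /ħ/.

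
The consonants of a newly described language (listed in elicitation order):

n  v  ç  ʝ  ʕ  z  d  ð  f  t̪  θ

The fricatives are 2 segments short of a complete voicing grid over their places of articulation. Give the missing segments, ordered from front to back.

Voiceless: /f/ (labiodental), /θ/ (dental), /ç/ (palatal).
Voiced: /v/ (labiodental), /ð/ (dental), /z/ (alveolar), /ʝ/ (palatal), /ʕ/ (pharyngeal).
Gaps, from front to back: alveolar lacks voiceless (/s/); pharyngeal lacks voiceless (/ħ/).

/s/, /ħ/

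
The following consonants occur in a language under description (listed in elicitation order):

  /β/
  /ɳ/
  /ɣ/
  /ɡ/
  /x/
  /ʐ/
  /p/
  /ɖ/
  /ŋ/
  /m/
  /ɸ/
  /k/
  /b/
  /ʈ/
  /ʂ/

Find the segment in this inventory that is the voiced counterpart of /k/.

/k/ is a voiceless velar stop.
The voiced counterpart is a voiced velar stop — in this inventory, /ɡ/.

/ɡ/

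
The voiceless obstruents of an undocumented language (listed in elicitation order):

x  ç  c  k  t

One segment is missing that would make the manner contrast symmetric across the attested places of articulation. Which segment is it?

place of articulation  stop      fricative
alveolar          t         —       
palatal           c         ç       
velar             k         x       
The alveolar row has no fricative member, so the gap is the alveolar fricative /s/.

/s/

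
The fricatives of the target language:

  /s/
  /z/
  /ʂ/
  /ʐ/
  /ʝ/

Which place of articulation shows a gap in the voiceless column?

palatal

alveolar: voiceless /s/, voiced /z/.
retroflex: voiceless /ʂ/, voiced /ʐ/.
palatal: voiceless —, voiced /ʝ/.
Every place of articulation has a voiceless member except palatal, where /ç/ would be expected.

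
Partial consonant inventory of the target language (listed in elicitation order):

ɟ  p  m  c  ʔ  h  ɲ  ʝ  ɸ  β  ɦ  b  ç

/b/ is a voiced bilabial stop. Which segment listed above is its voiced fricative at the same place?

/β/

The voiced fricative at the same place is a voiced bilabial fricative — in this inventory, /β/.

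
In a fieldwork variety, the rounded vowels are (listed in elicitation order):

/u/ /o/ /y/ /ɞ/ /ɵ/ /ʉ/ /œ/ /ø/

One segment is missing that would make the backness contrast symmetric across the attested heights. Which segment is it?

Front: /y/ (high), /ø/ (high-mid), /œ/ (low-mid).
Central: /ʉ/ (high), /ɵ/ (high-mid), /ɞ/ (low-mid).
Back: /u/ (high), /o/ (high-mid).
The low-mid row has no back member, so the gap is the low-mid back rounded vowel /ɔ/.

/ɔ/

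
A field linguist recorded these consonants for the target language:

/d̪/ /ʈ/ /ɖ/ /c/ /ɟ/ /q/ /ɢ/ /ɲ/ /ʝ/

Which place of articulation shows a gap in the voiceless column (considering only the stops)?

place of articulation  voiceless  voiced  
dental            —         d̪      
retroflex         ʈ         ɖ       
palatal           c         ɟ       
uvular            q         ɢ       
Every place of articulation has a voiceless member except dental, where /t̪/ would be expected.

dental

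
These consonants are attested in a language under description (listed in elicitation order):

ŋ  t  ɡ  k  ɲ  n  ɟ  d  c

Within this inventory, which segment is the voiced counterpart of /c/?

/c/ is a voiceless palatal stop.
The voiced counterpart is a voiced palatal stop — in this inventory, /ɟ/.

/ɟ/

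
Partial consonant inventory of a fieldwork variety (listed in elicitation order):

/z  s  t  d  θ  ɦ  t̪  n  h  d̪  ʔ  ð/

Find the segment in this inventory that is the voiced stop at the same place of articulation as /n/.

/d/

/n/ is an alveolar nasal.
The voiced stop at the same place is a voiced alveolar stop — in this inventory, /d/.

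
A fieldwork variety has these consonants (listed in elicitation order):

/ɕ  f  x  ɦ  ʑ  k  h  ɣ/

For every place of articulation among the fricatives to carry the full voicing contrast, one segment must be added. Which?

/v/

Voiceless: /f/ (labiodental), /ɕ/ (alveolo-palatal), /x/ (velar), /h/ (glottal).
Voiced: /ʑ/ (alveolo-palatal), /ɣ/ (velar), /ɦ/ (glottal).
The labiodental row has no voiced member, so the gap is the voiced labiodental fricative /v/.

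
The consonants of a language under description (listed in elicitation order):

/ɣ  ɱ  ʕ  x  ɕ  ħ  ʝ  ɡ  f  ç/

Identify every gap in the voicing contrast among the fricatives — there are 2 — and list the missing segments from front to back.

/v/, /ʑ/

labiodental: voiceless /f/, voiced —.
alveolo-palatal: voiceless /ɕ/, voiced —.
palatal: voiceless /ç/, voiced /ʝ/.
velar: voiceless /x/, voiced /ɣ/.
pharyngeal: voiceless /ħ/, voiced /ʕ/.
Gaps, from front to back: labiodental lacks voiced (/v/); alveolo-palatal lacks voiced (/ʑ/).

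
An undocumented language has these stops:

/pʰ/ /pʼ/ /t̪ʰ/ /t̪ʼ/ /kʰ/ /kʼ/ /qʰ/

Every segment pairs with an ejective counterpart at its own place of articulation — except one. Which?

Bilabial: /pʰ/ ~ /pʼ/
Dental: /t̪ʰ/ ~ /t̪ʼ/
Velar: /kʰ/ ~ /kʼ/
Uvular: only /qʰ/ (aspirated); no ejective partner.
So /qʰ/ is the unpaired segment.

/qʰ/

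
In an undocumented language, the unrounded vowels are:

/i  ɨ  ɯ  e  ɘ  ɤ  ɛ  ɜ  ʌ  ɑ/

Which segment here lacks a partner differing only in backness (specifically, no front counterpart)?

High: /i/ ~ /ɨ/ ~ /ɯ/
High-mid: /e/ ~ /ɘ/ ~ /ɤ/
Low-mid: /ɛ/ ~ /ɜ/ ~ /ʌ/
Low: only /ɑ/ (back); no front partner.
So /ɑ/ is the unpaired segment.

/ɑ/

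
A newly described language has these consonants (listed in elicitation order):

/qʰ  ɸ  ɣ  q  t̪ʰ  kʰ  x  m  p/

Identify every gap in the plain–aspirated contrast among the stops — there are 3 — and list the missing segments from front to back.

/pʰ/, /t̪/, /k/

place of articulation  plain     aspirated
bilabial          p         —       
dental            —         t̪ʰ     
velar             —         kʰ      
uvular            q         qʰ      
Gaps, from front to back: bilabial lacks aspirated (/pʰ/); dental lacks plain (/t̪/); velar lacks plain (/k/).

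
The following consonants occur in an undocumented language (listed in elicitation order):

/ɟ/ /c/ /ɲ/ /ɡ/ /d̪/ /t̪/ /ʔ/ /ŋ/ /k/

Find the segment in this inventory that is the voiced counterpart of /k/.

/k/ is a voiceless velar stop.
The voiced counterpart is a voiced velar stop — in this inventory, /ɡ/.

/ɡ/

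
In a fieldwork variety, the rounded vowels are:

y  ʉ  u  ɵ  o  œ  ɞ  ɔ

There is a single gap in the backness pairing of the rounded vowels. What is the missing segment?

height            front     central   back    
high              y         ʉ         u       
high-mid          —         ɵ         o       
low-mid           œ         ɞ         ɔ       
The high-mid row has no front member, so the gap is the high-mid front rounded vowel /ø/.

/ø/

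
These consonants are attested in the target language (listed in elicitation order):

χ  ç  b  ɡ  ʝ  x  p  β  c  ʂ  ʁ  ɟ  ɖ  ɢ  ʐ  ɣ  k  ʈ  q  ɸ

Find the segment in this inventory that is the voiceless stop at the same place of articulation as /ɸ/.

/p/

/ɸ/ is a voiceless bilabial fricative.
The voiceless stop at the same place is a voiceless bilabial stop — in this inventory, /p/.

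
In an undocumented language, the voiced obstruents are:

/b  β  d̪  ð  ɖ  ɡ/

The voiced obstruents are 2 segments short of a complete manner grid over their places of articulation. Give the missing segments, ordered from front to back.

/ʐ/, /ɣ/

place of articulation  stop      fricative
bilabial          b         β       
dental            d̪        ð       
retroflex         ɖ         —       
velar             ɡ         —       
Gaps, from front to back: retroflex lacks fricative (/ʐ/); velar lacks fricative (/ɣ/).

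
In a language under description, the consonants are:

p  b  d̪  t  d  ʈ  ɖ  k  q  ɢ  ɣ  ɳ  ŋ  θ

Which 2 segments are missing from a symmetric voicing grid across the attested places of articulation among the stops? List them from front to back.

Voiceless: /p/ (bilabial), /t/ (alveolar), /ʈ/ (retroflex), /k/ (velar), /q/ (uvular).
Voiced: /b/ (bilabial), /d̪/ (dental), /d/ (alveolar), /ɖ/ (retroflex), /ɢ/ (uvular).
Gaps, from front to back: dental lacks voiceless (/t̪/); velar lacks voiced (/ɡ/).

/t̪/, /ɡ/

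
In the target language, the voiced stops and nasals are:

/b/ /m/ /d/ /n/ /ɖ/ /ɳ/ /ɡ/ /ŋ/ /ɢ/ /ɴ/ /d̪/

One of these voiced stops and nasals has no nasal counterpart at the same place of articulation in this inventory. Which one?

Bilabial: /b/ ~ /m/
Alveolar: /d/ ~ /n/
Retroflex: /ɖ/ ~ /ɳ/
Velar: /ɡ/ ~ /ŋ/
Uvular: /ɢ/ ~ /ɴ/
Dental: only /d̪/ (oral stop); no nasal partner.
So /d̪/ is the unpaired segment.

/d̪/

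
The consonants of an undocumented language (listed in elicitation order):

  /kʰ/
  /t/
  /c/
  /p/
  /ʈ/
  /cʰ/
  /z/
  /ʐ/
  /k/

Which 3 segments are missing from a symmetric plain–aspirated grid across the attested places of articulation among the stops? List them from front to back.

/pʰ/, /tʰ/, /ʈʰ/

Plain: /p/ (bilabial), /t/ (alveolar), /ʈ/ (retroflex), /c/ (palatal), /k/ (velar).
Aspirated: /cʰ/ (palatal), /kʰ/ (velar).
Gaps, from front to back: bilabial lacks aspirated (/pʰ/); alveolar lacks aspirated (/tʰ/); retroflex lacks aspirated (/ʈʰ/).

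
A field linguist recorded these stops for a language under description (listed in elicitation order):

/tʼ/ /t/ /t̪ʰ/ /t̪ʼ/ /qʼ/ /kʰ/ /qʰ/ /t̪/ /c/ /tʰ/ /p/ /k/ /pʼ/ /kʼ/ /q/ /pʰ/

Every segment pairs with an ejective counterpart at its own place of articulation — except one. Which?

/c/

Bilabial: /p/ ~ /pʰ/ ~ /pʼ/
Dental: /t̪/ ~ /t̪ʰ/ ~ /t̪ʼ/
Alveolar: /t/ ~ /tʰ/ ~ /tʼ/
Velar: /k/ ~ /kʰ/ ~ /kʼ/
Uvular: /q/ ~ /qʰ/ ~ /qʼ/
Palatal: only /c/ (plain); no ejective partner.
So /c/ is the unpaired segment.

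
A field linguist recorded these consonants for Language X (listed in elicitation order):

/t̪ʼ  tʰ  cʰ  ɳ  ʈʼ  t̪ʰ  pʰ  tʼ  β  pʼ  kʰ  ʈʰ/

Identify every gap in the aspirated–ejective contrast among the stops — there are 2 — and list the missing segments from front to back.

Aspirated: /pʰ/ (bilabial), /t̪ʰ/ (dental), /tʰ/ (alveolar), /ʈʰ/ (retroflex), /cʰ/ (palatal), /kʰ/ (velar).
Ejective: /pʼ/ (bilabial), /t̪ʼ/ (dental), /tʼ/ (alveolar), /ʈʼ/ (retroflex).
Gaps, from front to back: palatal lacks ejective (/cʼ/); velar lacks ejective (/kʼ/).

/cʼ/, /kʼ/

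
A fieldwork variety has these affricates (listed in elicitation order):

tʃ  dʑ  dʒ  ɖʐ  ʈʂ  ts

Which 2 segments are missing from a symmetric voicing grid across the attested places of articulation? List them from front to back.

/dz/, /tɕ/

alveolar: voiceless /ts/, voiced —.
postalveolar: voiceless /tʃ/, voiced /dʒ/.
retroflex: voiceless /ʈʂ/, voiced /ɖʐ/.
alveolo-palatal: voiceless —, voiced /dʑ/.
Gaps, from front to back: alveolar lacks voiced (/dz/); alveolo-palatal lacks voiceless (/tɕ/).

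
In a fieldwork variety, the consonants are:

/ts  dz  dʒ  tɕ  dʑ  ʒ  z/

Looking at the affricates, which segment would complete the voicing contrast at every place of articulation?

/tʃ/

place of articulation  voiceless  voiced  
alveolar          ts        dz      
postalveolar      —         dʒ      
alveolo-palatal   tɕ        dʑ      
The postalveolar row has no voiceless member, so the gap is the voiceless postalveolar affricate /tʃ/.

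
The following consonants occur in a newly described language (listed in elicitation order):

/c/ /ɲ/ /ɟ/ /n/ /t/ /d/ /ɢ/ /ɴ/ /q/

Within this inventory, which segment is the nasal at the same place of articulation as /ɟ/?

/ɲ/

/ɟ/ is a voiced palatal stop.
The nasal at the same place is a palatal nasal — in this inventory, /ɲ/.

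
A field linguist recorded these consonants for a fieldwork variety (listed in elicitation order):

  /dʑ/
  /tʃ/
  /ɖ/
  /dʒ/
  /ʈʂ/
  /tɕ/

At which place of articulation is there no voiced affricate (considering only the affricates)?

postalveolar: voiceless /tʃ/, voiced /dʒ/.
retroflex: voiceless /ʈʂ/, voiced —.
alveolo-palatal: voiceless /tɕ/, voiced /dʑ/.
Every place of articulation has a voiced member except retroflex, where /ɖʐ/ would be expected.

retroflex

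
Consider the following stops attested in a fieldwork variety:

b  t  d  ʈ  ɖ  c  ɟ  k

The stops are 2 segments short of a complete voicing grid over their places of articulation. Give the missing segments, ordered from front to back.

/p/, /ɡ/

bilabial: voiceless —, voiced /b/.
alveolar: voiceless /t/, voiced /d/.
retroflex: voiceless /ʈ/, voiced /ɖ/.
palatal: voiceless /c/, voiced /ɟ/.
velar: voiceless /k/, voiced —.
Gaps, from front to back: bilabial lacks voiceless (/p/); velar lacks voiced (/ɡ/).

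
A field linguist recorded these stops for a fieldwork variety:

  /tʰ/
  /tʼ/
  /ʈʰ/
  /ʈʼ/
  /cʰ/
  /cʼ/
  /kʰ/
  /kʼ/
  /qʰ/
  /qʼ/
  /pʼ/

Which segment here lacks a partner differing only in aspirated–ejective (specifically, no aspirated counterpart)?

/pʼ/

Alveolar: /tʰ/ ~ /tʼ/
Retroflex: /ʈʰ/ ~ /ʈʼ/
Palatal: /cʰ/ ~ /cʼ/
Velar: /kʰ/ ~ /kʼ/
Uvular: /qʰ/ ~ /qʼ/
Bilabial: only /pʼ/ (ejective); no aspirated partner.
So /pʼ/ is the unpaired segment.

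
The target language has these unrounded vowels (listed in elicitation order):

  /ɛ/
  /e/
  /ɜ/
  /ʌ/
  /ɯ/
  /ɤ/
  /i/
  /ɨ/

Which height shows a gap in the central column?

high-mid

height            front     central   back    
high              i         ɨ         ɯ       
high-mid          e         —         ɤ       
low-mid           ɛ         ɜ         ʌ       
Every height has a central member except high-mid, where /ɘ/ would be expected.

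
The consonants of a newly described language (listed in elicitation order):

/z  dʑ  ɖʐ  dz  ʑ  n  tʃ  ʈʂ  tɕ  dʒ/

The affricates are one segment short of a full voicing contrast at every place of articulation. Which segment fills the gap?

Voiceless: /tʃ/ (postalveolar), /ʈʂ/ (retroflex), /tɕ/ (alveolo-palatal).
Voiced: /dz/ (alveolar), /dʒ/ (postalveolar), /ɖʐ/ (retroflex), /dʑ/ (alveolo-palatal).
The alveolar row has no voiceless member, so the gap is the voiceless alveolar affricate /ts/.

/ts/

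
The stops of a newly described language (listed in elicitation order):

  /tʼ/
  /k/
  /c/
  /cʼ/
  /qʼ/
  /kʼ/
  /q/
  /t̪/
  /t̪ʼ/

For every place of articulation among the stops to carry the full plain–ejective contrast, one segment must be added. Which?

/t/

place of articulation  plain     ejective
dental            t̪        t̪ʼ     
alveolar          —         tʼ      
palatal           c         cʼ      
velar             k         kʼ      
uvular            q         qʼ      
The alveolar row has no plain member, so the gap is the plain alveolar stop /t/.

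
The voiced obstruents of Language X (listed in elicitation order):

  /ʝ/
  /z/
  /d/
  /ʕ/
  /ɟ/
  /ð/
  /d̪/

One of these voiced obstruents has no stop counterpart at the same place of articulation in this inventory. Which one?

/ʕ/

Dental: /d̪/ ~ /ð/
Alveolar: /d/ ~ /z/
Palatal: /ɟ/ ~ /ʝ/
Pharyngeal: only /ʕ/ (fricative); no stop partner.
So /ʕ/ is the unpaired segment.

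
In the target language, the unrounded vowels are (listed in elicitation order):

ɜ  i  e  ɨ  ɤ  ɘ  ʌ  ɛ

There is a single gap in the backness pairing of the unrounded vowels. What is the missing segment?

/ɯ/

high: front /i/, central /ɨ/, back —.
high-mid: front /e/, central /ɘ/, back /ɤ/.
low-mid: front /ɛ/, central /ɜ/, back /ʌ/.
The high row has no back member, so the gap is the high back unrounded vowel /ɯ/.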